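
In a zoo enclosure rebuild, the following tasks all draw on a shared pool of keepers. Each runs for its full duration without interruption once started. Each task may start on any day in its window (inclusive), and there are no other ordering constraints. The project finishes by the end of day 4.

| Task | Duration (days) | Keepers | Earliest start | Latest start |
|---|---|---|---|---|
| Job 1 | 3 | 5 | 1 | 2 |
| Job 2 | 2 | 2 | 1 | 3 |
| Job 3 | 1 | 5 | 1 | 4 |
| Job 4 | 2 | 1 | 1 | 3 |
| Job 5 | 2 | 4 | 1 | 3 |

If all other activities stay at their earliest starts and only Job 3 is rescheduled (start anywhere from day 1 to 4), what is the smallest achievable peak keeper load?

Job 3@1: d1:17  d2:12  d3:5  d4:0 → peak 17
Job 3@2: d1:12  d2:17  d3:5  d4:0 → peak 17
Job 3@3: d1:12  d2:12  d3:10  d4:0 → peak 12
Job 3@4: d1:12  d2:12  d3:5  d4:5 → peak 12
Best is Job 3@3, peak 12.

12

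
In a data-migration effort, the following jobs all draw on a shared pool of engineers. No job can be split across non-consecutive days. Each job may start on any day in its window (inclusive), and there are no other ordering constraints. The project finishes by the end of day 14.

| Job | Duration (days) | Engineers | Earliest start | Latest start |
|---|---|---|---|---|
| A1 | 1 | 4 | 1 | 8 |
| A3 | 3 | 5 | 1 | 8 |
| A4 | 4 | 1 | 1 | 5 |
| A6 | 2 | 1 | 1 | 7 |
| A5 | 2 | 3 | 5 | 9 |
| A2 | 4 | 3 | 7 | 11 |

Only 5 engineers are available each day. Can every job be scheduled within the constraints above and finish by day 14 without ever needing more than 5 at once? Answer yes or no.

yes

Schedule A1@1, A3@2, A4@5, A6@5, A5@5, A2@7: d1:4  d2:5  d3:5  d4:5  d5:5  d6:5  d7:4  d8:4  d9:3  d10:3  d11:0  d12:0  d13:0  d14:0 — peak 5 ≤ 5.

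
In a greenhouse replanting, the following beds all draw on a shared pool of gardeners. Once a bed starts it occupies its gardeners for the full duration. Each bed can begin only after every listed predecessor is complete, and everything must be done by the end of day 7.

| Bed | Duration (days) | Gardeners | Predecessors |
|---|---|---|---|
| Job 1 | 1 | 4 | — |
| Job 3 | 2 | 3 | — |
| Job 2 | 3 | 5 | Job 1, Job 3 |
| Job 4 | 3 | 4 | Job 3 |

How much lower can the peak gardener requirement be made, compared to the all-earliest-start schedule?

Early-start peak: d1:7  d2:3  d3:9  d4:9  d5:9  d6:0  d7:0 ⇒ 9.
Leveled (Job 1@1, Job 3@1, Job 2@3, Job 4@3): d1:7  d2:3  d3:9  d4:9  d5:9  d6:0  d7:0 ⇒ 9.
Reduction 9 − 9 = 0.

0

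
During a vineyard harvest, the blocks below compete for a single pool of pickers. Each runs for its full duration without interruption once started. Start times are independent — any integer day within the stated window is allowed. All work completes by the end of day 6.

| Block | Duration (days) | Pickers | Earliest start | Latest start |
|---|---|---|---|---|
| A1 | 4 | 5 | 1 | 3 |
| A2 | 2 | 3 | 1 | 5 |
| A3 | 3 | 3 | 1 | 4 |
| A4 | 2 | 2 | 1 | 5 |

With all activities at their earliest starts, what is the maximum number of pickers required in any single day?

Early-start schedule: A1@1, A2@1, A3@1, A4@1.
Load per day: day 1: 13, day 2: 13, day 3: 8, day 4: 5, day 5: 0, day 6: 0.
Peak is 13.

13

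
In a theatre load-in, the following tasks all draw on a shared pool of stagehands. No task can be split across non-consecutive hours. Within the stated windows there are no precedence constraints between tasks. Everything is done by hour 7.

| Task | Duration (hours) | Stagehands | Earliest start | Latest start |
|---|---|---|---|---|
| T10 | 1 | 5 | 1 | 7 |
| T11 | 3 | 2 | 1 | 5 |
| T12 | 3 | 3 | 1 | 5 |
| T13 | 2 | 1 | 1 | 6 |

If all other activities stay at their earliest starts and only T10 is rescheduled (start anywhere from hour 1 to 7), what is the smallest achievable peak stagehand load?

6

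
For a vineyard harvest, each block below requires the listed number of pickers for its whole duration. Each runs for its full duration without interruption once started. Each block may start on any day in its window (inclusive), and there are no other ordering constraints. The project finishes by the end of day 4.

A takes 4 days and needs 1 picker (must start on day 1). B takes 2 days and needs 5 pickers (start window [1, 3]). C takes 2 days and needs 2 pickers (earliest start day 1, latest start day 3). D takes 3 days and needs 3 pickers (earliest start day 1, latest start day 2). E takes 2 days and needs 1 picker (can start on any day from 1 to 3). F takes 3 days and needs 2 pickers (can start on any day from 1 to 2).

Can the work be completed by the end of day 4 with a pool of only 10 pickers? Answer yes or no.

The minimum achievable peak is 11; 10 < 11, so no feasible schedule stays within the cap.

no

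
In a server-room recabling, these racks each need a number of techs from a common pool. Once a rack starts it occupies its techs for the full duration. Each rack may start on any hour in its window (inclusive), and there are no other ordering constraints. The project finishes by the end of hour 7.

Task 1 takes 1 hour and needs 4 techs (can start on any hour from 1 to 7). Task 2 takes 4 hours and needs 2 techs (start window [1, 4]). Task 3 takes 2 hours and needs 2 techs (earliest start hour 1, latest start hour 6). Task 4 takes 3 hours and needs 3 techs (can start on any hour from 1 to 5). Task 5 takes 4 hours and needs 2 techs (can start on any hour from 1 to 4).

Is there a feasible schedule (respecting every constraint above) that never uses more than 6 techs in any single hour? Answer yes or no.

Schedule Task 1@1, Task 2@1, Task 3@2, Task 4@5, Task 5@2: h1:6  h2:6  h3:6  h4:4  h5:5  h6:3  h7:3 — peak 6 ≤ 6.

yes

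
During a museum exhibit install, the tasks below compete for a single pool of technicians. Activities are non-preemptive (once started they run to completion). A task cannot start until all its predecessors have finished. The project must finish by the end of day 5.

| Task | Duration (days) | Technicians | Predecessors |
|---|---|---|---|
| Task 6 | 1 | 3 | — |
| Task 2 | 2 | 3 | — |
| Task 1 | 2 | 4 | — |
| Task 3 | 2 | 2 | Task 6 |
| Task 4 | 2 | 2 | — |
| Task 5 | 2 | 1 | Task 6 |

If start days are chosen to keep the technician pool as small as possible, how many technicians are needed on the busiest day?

6

Early-start (Task 6@1, Task 2@1, Task 1@1, Task 3@2, Task 4@1, Task 5@2) gives peak 12: d1:12  d2:12  d3:3  d4:0  d5:0.
Shift Task 1→4, Task 4→3.
Schedule Task 6@1, Task 2@1, Task 1@4, Task 3@2, Task 4@3, Task 5@2: d1:6  d2:6  d3:5  d4:6  d5:4 — peak 6.
Total technician-days = 27 over 5 days ⇒ peak ≥ ⌈27/5⌉ = 6, so 6 is optimal.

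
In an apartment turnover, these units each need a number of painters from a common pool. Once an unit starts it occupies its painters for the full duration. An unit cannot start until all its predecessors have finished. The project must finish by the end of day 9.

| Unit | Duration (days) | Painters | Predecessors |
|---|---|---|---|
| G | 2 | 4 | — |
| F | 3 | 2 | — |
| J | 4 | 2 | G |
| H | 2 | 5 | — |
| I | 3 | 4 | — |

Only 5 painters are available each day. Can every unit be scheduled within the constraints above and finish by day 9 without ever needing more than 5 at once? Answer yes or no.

The minimum achievable peak is 6; 5 < 6, so no feasible schedule stays within the cap.

no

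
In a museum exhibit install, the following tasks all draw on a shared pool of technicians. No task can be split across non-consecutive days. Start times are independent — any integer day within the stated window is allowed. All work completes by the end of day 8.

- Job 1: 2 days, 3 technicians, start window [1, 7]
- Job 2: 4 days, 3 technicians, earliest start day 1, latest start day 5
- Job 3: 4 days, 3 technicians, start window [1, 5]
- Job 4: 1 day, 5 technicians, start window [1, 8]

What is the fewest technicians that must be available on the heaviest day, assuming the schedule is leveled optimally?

Early-start (Job 1@1, Job 2@1, Job 3@1, Job 4@1) gives peak 14: d1:14  d2:9  d3:6  d4:6  d5:0  d6:0  d7:0  d8:0.
Shift Job 3→3, Job 4→7.
Schedule Job 1@1, Job 2@1, Job 3@3, Job 4@7: d1:6  d2:6  d3:6  d4:6  d5:3  d6:3  d7:5  d8:0 — peak 6.

6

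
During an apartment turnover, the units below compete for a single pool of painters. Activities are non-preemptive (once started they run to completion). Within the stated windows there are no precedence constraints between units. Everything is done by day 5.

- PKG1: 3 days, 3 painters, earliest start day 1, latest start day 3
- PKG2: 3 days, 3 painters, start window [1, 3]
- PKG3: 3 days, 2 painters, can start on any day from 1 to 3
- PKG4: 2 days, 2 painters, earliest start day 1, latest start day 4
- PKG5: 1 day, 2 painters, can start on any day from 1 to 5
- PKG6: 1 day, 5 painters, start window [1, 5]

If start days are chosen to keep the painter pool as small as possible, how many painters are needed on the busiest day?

8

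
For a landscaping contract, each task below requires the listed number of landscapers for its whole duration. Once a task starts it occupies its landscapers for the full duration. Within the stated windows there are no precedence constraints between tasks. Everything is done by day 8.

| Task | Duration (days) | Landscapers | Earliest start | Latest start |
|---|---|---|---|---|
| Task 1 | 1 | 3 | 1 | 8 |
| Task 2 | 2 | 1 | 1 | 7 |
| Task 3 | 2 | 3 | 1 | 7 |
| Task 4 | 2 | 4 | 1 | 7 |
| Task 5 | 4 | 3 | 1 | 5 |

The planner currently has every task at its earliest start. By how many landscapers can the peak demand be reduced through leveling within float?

Early-start peak: d1:14  d2:11  d3:3  d4:3  d5:0  d6:0  d7:0  d8:0 ⇒ 14.
Leveled (Task 1@1, Task 2@1, Task 3@2, Task 4@7, Task 5@3): d1:4  d2:4  d3:6  d4:3  d5:3  d6:3  d7:4  d8:4 ⇒ 6.
Reduction 14 − 6 = 8.

8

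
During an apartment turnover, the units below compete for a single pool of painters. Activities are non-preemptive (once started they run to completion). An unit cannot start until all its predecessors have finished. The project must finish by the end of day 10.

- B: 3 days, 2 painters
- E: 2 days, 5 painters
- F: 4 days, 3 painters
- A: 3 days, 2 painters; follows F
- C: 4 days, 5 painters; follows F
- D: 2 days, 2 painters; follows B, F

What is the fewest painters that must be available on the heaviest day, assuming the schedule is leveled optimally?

7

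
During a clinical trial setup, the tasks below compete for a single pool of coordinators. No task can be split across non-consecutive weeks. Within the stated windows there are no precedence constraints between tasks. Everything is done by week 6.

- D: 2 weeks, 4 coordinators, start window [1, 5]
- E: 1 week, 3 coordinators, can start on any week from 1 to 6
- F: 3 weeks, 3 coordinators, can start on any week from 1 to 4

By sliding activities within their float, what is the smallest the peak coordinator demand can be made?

Early-start (D@1, E@1, F@1) gives peak 10: w1:10  w2:7  w3:3  w4:0  w5:0  w6:0.
Shift E→3, F→4.
Schedule D@1, E@3, F@4: w1:4  w2:4  w3:3  w4:3  w5:3  w6:3 — peak 4.
Total coordinator-weeks = 20 over 6 weeks ⇒ peak ≥ ⌈20/6⌉ = 4, so 4 is optimal.

4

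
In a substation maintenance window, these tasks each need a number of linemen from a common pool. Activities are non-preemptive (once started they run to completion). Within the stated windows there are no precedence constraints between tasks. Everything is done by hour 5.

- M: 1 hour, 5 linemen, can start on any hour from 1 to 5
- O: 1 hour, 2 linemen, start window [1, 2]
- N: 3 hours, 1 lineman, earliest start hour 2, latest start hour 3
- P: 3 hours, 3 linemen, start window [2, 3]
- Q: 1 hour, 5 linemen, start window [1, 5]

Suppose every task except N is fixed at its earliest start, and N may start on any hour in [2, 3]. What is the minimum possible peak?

N@2: h1:12  h2:4  h3:4  h4:4  h5:0 → peak 12
N@3: h1:12  h2:3  h3:4  h4:4  h5:1 → peak 12
Best is N@2, peak 12.

12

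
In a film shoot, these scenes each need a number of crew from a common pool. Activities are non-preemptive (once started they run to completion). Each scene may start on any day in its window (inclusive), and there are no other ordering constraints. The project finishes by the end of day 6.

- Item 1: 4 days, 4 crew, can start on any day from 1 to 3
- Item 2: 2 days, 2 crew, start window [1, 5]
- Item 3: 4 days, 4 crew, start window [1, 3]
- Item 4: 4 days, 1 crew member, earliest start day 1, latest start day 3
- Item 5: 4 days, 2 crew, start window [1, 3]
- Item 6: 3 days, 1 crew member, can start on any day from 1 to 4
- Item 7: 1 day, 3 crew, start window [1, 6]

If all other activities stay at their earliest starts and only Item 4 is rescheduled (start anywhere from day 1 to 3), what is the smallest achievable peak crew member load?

16

Item 4@1: d1:17  d2:14  d3:12  d4:11  d5:0  d6:0 → peak 17
Item 4@2: d1:16  d2:14  d3:12  d4:11  d5:1  d6:0 → peak 16
Item 4@3: d1:16  d2:13  d3:12  d4:11  d5:1  d6:1 → peak 16
Best is Item 4@2, peak 16.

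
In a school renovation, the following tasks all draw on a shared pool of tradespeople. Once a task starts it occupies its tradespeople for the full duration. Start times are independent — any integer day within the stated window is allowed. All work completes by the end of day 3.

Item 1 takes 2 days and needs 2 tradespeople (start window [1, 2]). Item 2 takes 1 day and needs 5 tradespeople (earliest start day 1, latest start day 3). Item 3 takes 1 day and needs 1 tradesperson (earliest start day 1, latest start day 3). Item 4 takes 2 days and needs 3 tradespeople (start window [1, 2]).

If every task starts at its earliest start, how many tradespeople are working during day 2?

5

At early start, day 2 has: Item 1, Item 4.
Demand: 2 + 3 = 5.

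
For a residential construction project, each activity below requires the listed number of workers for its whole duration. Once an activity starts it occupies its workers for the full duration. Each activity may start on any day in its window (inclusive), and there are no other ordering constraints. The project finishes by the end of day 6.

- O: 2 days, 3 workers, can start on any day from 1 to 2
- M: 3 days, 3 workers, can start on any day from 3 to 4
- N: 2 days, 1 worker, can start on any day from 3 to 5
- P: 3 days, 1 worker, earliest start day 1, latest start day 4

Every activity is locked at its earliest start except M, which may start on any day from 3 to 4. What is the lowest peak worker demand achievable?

M@3: d1:4  d2:4  d3:5  d4:4  d5:3  d6:0 → peak 5
M@4: d1:4  d2:4  d3:2  d4:4  d5:3  d6:3 → peak 4
Best is M@4, peak 4.

4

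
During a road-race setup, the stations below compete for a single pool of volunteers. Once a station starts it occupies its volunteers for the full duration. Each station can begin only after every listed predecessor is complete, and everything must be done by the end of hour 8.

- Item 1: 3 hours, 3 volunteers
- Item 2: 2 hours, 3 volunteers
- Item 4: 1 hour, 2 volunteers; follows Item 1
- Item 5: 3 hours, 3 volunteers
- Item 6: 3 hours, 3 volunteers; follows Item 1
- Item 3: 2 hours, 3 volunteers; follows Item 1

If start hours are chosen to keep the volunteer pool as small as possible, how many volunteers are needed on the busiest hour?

6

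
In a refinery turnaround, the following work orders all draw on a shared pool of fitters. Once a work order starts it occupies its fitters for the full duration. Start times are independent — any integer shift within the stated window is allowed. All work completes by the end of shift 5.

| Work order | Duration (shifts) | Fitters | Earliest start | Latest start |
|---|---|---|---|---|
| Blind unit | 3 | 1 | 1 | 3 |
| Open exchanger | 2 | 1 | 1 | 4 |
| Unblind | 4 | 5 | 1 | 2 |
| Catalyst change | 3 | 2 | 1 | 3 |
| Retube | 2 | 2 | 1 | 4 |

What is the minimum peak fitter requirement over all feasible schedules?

Early-start (Blind unit@1, Open exchanger@1, Unblind@1, Catalyst change@1, Retube@1) gives peak 11: s1:11  s2:11  s3:8  s4:5  s5:0.
Shift Open exchanger→4, Retube→4.
Schedule Blind unit@1, Open exchanger@4, Unblind@1, Catalyst change@1, Retube@4: s1:8  s2:8  s3:8  s4:8  s5:3 — peak 8.

8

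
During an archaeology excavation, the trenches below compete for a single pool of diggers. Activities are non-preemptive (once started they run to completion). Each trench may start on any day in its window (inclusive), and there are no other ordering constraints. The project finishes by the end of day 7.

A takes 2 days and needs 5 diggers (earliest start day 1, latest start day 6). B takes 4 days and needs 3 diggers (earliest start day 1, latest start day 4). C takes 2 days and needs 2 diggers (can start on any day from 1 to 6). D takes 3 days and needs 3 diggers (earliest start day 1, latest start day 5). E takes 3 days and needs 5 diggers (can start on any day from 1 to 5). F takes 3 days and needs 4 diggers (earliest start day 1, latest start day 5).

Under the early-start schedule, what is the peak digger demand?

22

Early-start schedule: A@1, B@1, C@1, D@1, E@1, F@1.
Load per day: day 1: 22, day 2: 22, day 3: 15, day 4: 3, day 5: 0, day 6: 0, day 7: 0.
Peak is 22.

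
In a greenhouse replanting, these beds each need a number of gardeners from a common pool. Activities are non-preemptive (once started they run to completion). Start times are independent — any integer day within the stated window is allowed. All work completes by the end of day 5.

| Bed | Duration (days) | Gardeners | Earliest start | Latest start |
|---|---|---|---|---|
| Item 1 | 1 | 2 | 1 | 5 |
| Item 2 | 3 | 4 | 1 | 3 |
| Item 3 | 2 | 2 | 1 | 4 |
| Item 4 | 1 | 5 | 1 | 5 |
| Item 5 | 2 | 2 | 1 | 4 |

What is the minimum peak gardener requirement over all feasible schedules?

6

Early-start (Item 1@1, Item 2@1, Item 3@1, Item 4@1, Item 5@1) gives peak 15: d1:15  d2:8  d3:4  d4:0  d5:0.
Shift Item 2→2, Item 4→5, Item 5→3.
Schedule Item 1@1, Item 2@2, Item 3@1, Item 4@5, Item 5@3: d1:4  d2:6  d3:6  d4:6  d5:5 — peak 6.
Total gardener-days = 27 over 5 days ⇒ peak ≥ ⌈27/5⌉ = 6, so 6 is optimal.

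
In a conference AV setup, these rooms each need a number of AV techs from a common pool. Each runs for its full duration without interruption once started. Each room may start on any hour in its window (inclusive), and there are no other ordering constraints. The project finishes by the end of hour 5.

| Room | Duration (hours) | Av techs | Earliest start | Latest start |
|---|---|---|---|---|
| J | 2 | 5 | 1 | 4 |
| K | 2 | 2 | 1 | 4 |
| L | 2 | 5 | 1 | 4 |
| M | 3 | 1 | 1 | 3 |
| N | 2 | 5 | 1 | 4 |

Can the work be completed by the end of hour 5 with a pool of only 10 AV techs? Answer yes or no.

yes

Schedule J@1, K@1, L@3, M@1, N@4: h1:8  h2:8  h3:6  h4:10  h5:5 — peak 10 ≤ 10.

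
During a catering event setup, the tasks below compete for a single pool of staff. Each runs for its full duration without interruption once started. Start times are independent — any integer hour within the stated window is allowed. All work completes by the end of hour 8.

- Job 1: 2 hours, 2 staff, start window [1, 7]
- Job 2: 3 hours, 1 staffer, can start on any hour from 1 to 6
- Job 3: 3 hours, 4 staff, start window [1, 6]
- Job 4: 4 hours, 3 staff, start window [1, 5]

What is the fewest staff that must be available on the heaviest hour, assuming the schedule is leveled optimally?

5

Early-start (Job 1@1, Job 2@1, Job 3@1, Job 4@1) gives peak 10: h1:10  h2:10  h3:8  h4:3  h5:0  h6:0  h7:0  h8:0.
Shift Job 2→3, Job 3→5.
Schedule Job 1@1, Job 2@3, Job 3@5, Job 4@1: h1:5  h2:5  h3:4  h4:4  h5:5  h6:4  h7:4  h8:0 — peak 5.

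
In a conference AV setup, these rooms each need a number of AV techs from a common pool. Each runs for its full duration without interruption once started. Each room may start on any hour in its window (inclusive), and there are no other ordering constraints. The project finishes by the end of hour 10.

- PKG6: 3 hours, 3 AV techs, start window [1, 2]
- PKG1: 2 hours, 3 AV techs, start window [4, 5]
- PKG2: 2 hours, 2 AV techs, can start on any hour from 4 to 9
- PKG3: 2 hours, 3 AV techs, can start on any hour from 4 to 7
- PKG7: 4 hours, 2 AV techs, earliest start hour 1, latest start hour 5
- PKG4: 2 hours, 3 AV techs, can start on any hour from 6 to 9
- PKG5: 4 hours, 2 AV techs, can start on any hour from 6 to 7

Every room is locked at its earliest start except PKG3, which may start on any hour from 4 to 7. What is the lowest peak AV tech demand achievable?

PKG3@4: h1:5  h2:5  h3:5  h4:10  h5:8  h6:5  h7:5  h8:2  h9:2  h10:0 → peak 10
PKG3@5: h1:5  h2:5  h3:5  h4:7  h5:8  h6:8  h7:5  h8:2  h9:2  h10:0 → peak 8
PKG3@6: h1:5  h2:5  h3:5  h4:7  h5:5  h6:8  h7:8  h8:2  h9:2  h10:0 → peak 8
PKG3@7: h1:5  h2:5  h3:5  h4:7  h5:5  h6:5  h7:8  h8:5  h9:2  h10:0 → peak 8
Best is PKG3@5, peak 8.

8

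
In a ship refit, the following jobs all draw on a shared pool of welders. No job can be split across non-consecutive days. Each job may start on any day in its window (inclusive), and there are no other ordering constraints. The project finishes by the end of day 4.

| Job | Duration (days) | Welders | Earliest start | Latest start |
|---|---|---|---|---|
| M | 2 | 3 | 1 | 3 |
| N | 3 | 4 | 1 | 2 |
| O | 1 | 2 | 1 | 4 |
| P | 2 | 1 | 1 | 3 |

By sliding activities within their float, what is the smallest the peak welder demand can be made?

Early-start (M@1, N@1, O@1, P@1) gives peak 10: d1:10  d2:8  d3:4  d4:0.
Shift O→3, P→3.
Schedule M@1, N@1, O@3, P@3: d1:7  d2:7  d3:7  d4:1 — peak 7.

7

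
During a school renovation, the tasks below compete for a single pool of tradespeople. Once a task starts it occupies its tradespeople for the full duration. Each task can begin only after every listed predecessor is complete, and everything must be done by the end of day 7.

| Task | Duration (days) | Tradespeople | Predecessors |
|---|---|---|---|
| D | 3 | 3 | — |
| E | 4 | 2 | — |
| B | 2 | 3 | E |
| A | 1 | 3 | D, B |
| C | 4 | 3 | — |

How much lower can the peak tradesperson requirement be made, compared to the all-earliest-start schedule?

Early-start peak: d1:8  d2:8  d3:8  d4:5  d5:3  d6:3  d7:3 ⇒ 8.
Leveled (D@1, E@1, B@5, A@7, C@4): d1:5  d2:5  d3:5  d4:5  d5:6  d6:6  d7:6 ⇒ 6.
Reduction 8 − 6 = 2.

2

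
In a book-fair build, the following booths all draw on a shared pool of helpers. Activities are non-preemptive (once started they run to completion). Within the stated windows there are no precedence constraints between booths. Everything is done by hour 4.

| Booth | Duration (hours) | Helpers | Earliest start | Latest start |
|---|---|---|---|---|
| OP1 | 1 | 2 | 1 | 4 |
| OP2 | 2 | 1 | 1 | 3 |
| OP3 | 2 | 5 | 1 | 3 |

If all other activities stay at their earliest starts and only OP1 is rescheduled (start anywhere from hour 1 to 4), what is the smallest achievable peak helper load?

OP1@1: h1:8  h2:6  h3:0  h4:0 → peak 8
OP1@2: h1:6  h2:8  h3:0  h4:0 → peak 8
OP1@3: h1:6  h2:6  h3:2  h4:0 → peak 6
OP1@4: h1:6  h2:6  h3:0  h4:2 → peak 6
Best is OP1@3, peak 6.

6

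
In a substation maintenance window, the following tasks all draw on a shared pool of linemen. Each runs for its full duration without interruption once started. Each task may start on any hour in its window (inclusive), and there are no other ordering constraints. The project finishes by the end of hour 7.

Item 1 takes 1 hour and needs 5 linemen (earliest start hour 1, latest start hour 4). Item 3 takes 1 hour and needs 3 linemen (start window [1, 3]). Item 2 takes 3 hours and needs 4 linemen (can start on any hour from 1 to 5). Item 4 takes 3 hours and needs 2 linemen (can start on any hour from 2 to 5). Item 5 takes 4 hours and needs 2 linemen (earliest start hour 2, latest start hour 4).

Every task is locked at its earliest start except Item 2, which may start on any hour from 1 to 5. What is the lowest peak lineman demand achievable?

8

Item 2@1: h1:12  h2:8  h3:8  h4:4  h5:2  h6:0  h7:0 → peak 12
Item 2@2: h1:8  h2:8  h3:8  h4:8  h5:2  h6:0  h7:0 → peak 8
Item 2@3: h1:8  h2:4  h3:8  h4:8  h5:6  h6:0  h7:0 → peak 8
Item 2@4: h1:8  h2:4  h3:4  h4:8  h5:6  h6:4  h7:0 → peak 8
Item 2@5: h1:8  h2:4  h3:4  h4:4  h5:6  h6:4  h7:4 → peak 8
Best is Item 2@2, peak 8.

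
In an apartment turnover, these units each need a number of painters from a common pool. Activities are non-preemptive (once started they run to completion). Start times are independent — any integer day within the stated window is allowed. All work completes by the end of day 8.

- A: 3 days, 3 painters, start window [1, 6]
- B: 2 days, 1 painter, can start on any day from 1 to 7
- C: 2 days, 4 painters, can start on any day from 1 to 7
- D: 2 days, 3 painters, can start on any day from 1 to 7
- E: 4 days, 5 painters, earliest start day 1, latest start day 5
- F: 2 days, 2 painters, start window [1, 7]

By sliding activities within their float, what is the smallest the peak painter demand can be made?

7

Early-start (A@1, B@1, C@1, D@1, E@1, F@1) gives peak 18: d1:18  d2:18  d3:8  d4:5  d5:0  d6:0  d7:0  d8:0.
Shift C→3, E→5, F→4.
Schedule A@1, B@1, C@3, D@1, E@5, F@4: d1:7  d2:7  d3:7  d4:6  d5:7  d6:5  d7:5  d8:5 — peak 7.
Total painter-days = 49 over 8 days ⇒ peak ≥ ⌈49/8⌉ = 7, so 7 is optimal.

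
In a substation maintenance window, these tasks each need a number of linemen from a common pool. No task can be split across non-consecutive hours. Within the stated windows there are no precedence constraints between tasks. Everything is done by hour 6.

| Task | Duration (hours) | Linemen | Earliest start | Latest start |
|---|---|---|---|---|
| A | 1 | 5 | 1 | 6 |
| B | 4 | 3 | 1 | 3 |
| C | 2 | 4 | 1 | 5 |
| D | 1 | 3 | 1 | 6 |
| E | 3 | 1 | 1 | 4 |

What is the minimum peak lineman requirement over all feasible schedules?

7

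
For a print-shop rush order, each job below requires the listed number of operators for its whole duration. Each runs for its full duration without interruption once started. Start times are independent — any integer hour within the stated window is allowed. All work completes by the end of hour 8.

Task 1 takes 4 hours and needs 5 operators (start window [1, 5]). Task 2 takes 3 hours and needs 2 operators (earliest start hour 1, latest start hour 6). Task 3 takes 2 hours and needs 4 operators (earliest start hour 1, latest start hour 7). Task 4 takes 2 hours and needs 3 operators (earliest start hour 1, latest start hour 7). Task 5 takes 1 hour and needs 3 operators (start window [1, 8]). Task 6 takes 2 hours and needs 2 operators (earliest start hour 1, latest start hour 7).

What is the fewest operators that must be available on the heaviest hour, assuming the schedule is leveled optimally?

Early-start (Task 1@1, Task 2@1, Task 3@1, Task 4@1, Task 5@1, Task 6@1) gives peak 19: h1:19  h2:16  h3:7  h4:5  h5:0  h6:0  h7:0  h8:0.
Shift Task 3→5, Task 4→5, Task 5→7, Task 6→7.
Schedule Task 1@1, Task 2@1, Task 3@5, Task 4@5, Task 5@7, Task 6@7: h1:7  h2:7  h3:7  h4:5  h5:7  h6:7  h7:5  h8:2 — peak 7.

7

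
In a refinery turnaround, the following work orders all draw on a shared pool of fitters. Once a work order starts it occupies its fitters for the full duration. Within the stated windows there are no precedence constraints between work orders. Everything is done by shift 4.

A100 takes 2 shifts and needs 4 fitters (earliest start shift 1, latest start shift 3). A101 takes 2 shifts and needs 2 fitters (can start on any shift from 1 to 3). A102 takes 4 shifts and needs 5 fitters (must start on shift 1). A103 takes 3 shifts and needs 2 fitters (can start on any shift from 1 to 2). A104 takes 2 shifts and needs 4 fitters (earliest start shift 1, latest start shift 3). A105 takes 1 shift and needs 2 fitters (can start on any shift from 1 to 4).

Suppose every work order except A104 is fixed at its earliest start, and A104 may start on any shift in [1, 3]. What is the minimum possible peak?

15

A104@1: s1:19  s2:17  s3:7  s4:5 → peak 19
A104@2: s1:15  s2:17  s3:11  s4:5 → peak 17
A104@3: s1:15  s2:13  s3:11  s4:9 → peak 15
Best is A104@3, peak 15.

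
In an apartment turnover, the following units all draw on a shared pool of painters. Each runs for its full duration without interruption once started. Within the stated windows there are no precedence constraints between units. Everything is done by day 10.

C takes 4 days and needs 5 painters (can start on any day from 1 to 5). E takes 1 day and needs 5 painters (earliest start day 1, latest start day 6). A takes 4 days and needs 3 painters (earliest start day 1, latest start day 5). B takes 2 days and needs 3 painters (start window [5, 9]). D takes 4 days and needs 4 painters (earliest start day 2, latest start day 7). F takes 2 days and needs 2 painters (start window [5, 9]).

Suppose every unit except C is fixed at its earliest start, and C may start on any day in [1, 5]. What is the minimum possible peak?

C@1: d1:13  d2:12  d3:12  d4:12  d5:9  d6:5  d7:0  d8:0  d9:0  d10:0 → peak 13
C@2: d1:8  d2:12  d3:12  d4:12  d5:14  d6:5  d7:0  d8:0  d9:0  d10:0 → peak 14
C@3: d1:8  d2:7  d3:12  d4:12  d5:14  d6:10  d7:0  d8:0  d9:0  d10:0 → peak 14
C@4: d1:8  d2:7  d3:7  d4:12  d5:14  d6:10  d7:5  d8:0  d9:0  d10:0 → peak 14
C@5: d1:8  d2:7  d3:7  d4:7  d5:14  d6:10  d7:5  d8:5  d9:0  d10:0 → peak 14
Best is C@1, peak 13.

13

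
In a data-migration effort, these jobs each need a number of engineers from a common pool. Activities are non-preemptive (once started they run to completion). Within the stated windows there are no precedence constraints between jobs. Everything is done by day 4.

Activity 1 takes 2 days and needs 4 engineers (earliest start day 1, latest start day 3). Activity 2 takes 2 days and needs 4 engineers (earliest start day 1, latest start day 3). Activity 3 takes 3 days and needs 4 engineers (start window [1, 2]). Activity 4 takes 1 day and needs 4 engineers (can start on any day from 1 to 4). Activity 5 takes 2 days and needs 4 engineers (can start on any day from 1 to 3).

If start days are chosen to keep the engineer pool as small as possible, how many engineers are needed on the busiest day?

Early-start (Activity 1@1, Activity 2@1, Activity 3@1, Activity 4@1, Activity 5@1) gives peak 20: d1:20  d2:16  d3:4  d4:0.
Shift Activity 4→3, Activity 5→3.
Schedule Activity 1@1, Activity 2@1, Activity 3@1, Activity 4@3, Activity 5@3: d1:12  d2:12  d3:12  d4:4 — peak 12.

12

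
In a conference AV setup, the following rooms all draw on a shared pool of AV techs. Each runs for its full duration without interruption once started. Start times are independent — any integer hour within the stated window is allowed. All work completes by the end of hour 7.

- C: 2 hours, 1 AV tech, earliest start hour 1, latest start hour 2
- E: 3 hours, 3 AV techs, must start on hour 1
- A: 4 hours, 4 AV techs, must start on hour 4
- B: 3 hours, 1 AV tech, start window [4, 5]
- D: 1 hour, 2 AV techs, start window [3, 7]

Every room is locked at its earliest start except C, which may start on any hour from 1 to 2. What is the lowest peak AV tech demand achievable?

5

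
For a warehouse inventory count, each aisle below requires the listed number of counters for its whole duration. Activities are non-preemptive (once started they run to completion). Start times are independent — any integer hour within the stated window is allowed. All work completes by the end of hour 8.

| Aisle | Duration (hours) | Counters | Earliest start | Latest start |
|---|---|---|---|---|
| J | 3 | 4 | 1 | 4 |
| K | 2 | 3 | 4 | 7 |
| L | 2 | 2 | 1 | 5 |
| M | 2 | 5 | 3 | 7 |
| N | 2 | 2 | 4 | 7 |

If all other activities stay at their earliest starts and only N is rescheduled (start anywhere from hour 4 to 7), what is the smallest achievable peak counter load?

9

N@4: h1:6  h2:6  h3:9  h4:10  h5:5  h6:0  h7:0  h8:0 → peak 10
N@5: h1:6  h2:6  h3:9  h4:8  h5:5  h6:2  h7:0  h8:0 → peak 9
N@6: h1:6  h2:6  h3:9  h4:8  h5:3  h6:2  h7:2  h8:0 → peak 9
N@7: h1:6  h2:6  h3:9  h4:8  h5:3  h6:0  h7:2  h8:2 → peak 9
Best is N@5, peak 9.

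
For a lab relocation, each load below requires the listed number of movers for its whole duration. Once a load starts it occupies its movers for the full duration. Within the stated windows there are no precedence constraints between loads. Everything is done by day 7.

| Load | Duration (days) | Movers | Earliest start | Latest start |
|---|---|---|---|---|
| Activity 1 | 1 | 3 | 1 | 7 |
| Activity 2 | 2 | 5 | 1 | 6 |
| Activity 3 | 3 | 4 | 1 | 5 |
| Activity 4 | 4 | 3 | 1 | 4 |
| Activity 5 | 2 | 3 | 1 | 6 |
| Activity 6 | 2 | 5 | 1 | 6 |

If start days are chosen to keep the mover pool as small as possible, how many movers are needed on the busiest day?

8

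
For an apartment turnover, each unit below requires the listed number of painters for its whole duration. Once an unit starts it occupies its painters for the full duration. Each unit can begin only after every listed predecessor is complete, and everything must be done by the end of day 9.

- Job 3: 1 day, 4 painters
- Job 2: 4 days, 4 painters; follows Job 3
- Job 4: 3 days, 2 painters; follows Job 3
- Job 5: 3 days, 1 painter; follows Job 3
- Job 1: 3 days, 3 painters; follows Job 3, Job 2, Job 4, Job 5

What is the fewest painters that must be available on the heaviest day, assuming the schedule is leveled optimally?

7

Schedule Job 3@1, Job 2@2, Job 4@2, Job 5@2, Job 1@6: d1:4  d2:7  d3:7  d4:7  d5:4  d6:3  d7:3  d8:3  d9:0 — peak 7.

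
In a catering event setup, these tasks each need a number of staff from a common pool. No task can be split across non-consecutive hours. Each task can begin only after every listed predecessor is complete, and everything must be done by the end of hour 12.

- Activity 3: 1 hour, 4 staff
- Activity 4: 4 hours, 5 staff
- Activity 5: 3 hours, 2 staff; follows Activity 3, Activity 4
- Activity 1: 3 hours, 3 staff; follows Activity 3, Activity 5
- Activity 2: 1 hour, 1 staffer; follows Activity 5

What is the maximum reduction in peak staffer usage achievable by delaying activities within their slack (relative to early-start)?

4

Early-start peak: h1:9  h2:5  h3:5  h4:5  h5:2  h6:2  h7:2  h8:4  h9:3  h10:3  h11:0  h12:0 ⇒ 9.
Leveled (Activity 3@1, Activity 4@2, Activity 5@6, Activity 1@9, Activity 2@9): h1:4  h2:5  h3:5  h4:5  h5:5  h6:2  h7:2  h8:2  h9:4  h10:3  h11:3  h12:0 ⇒ 5.
Reduction 9 − 5 = 4.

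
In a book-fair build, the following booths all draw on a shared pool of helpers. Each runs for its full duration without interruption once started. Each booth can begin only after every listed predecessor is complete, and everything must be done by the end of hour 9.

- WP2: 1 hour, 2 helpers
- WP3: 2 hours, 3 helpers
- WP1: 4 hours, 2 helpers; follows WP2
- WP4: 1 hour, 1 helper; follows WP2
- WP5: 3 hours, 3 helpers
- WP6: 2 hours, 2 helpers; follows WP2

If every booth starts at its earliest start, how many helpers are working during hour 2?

11

At early start, hour 2 has: WP3, WP1, WP4, WP5, WP6.
Demand: 3 + 2 + 1 + 3 + 2 = 11.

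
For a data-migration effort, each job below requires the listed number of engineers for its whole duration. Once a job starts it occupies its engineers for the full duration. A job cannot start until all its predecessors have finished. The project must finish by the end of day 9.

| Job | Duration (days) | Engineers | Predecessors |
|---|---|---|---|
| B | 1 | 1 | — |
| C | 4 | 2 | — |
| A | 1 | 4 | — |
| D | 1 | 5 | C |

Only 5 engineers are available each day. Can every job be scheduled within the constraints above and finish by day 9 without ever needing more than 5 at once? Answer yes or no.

Schedule B@1, C@1, A@5, D@6: d1:3  d2:2  d3:2  d4:2  d5:4  d6:5  d7:0  d8:0  d9:0 — peak 5 ≤ 5.

yes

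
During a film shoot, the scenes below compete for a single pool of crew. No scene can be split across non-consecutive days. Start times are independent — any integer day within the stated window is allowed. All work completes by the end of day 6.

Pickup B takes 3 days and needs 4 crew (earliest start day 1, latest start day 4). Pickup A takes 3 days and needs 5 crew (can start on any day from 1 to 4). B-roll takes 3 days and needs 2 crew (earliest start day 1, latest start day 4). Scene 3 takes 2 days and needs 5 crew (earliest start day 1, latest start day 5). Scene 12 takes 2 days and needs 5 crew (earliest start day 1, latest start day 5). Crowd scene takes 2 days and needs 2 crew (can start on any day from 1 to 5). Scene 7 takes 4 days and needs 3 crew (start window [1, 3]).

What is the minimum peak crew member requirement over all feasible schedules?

12

Early-start (Pickup B@1, Pickup A@1, B-roll@1, Scene 3@1, Scene 12@1, Crowd scene@1, Scene 7@1) gives peak 26: d1:26  d2:26  d3:14  d4:3  d5:0  d6:0.
Shift Pickup A→4, B-roll→3, Scene 12→5, Crowd scene→3.
Schedule Pickup B@1, Pickup A@4, B-roll@3, Scene 3@1, Scene 12@5, Crowd scene@3, Scene 7@1: d1:12  d2:12  d3:11  d4:12  d5:12  d6:10 — peak 12.
Total crew member-days = 69 over 6 days ⇒ peak ≥ ⌈69/6⌉ = 12, so 12 is optimal.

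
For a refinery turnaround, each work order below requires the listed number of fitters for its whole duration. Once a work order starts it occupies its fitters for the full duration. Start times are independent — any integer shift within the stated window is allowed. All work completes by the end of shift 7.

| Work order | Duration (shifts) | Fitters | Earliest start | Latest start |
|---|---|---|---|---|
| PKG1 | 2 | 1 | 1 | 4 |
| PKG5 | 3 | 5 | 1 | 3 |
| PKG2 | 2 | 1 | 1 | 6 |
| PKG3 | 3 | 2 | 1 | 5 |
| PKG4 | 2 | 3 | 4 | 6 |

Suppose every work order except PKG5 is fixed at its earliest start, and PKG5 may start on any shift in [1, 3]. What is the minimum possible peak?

8

PKG5@1: s1:9  s2:9  s3:7  s4:3  s5:3  s6:0  s7:0 → peak 9
PKG5@2: s1:4  s2:9  s3:7  s4:8  s5:3  s6:0  s7:0 → peak 9
PKG5@3: s1:4  s2:4  s3:7  s4:8  s5:8  s6:0  s7:0 → peak 8
Best is PKG5@3, peak 8.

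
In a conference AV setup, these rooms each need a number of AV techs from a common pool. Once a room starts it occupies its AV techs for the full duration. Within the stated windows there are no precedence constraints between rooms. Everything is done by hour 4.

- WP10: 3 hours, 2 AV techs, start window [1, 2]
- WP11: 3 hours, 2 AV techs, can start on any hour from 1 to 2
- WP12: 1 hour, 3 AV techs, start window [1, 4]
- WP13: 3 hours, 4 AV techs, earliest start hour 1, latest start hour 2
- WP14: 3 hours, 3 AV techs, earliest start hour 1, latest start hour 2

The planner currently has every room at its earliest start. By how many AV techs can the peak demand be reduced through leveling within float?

Early-start peak: h1:14  h2:11  h3:11  h4:0 ⇒ 14.
Leveled (WP10@1, WP11@1, WP12@1, WP13@1, WP14@2): h1:11  h2:11  h3:11  h4:3 ⇒ 11.
Reduction 14 − 11 = 3.

3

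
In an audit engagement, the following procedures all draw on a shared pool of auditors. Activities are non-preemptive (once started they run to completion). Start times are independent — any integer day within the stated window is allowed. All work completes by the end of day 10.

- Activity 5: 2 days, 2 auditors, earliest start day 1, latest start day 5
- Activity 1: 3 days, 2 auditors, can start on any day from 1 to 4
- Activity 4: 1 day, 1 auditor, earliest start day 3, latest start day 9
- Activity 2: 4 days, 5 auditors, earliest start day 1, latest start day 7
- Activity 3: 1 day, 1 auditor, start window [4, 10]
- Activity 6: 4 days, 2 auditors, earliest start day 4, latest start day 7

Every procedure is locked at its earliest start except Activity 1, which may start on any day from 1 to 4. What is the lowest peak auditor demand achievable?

9

Activity 1@1: d1:9  d2:9  d3:8  d4:8  d5:2  d6:2  d7:2  d8:0  d9:0  d10:0 → peak 9
Activity 1@2: d1:7  d2:9  d3:8  d4:10  d5:2  d6:2  d7:2  d8:0  d9:0  d10:0 → peak 10
Activity 1@3: d1:7  d2:7  d3:8  d4:10  d5:4  d6:2  d7:2  d8:0  d9:0  d10:0 → peak 10
Activity 1@4: d1:7  d2:7  d3:6  d4:10  d5:4  d6:4  d7:2  d8:0  d9:0  d10:0 → peak 10
Best is Activity 1@1, peak 9.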